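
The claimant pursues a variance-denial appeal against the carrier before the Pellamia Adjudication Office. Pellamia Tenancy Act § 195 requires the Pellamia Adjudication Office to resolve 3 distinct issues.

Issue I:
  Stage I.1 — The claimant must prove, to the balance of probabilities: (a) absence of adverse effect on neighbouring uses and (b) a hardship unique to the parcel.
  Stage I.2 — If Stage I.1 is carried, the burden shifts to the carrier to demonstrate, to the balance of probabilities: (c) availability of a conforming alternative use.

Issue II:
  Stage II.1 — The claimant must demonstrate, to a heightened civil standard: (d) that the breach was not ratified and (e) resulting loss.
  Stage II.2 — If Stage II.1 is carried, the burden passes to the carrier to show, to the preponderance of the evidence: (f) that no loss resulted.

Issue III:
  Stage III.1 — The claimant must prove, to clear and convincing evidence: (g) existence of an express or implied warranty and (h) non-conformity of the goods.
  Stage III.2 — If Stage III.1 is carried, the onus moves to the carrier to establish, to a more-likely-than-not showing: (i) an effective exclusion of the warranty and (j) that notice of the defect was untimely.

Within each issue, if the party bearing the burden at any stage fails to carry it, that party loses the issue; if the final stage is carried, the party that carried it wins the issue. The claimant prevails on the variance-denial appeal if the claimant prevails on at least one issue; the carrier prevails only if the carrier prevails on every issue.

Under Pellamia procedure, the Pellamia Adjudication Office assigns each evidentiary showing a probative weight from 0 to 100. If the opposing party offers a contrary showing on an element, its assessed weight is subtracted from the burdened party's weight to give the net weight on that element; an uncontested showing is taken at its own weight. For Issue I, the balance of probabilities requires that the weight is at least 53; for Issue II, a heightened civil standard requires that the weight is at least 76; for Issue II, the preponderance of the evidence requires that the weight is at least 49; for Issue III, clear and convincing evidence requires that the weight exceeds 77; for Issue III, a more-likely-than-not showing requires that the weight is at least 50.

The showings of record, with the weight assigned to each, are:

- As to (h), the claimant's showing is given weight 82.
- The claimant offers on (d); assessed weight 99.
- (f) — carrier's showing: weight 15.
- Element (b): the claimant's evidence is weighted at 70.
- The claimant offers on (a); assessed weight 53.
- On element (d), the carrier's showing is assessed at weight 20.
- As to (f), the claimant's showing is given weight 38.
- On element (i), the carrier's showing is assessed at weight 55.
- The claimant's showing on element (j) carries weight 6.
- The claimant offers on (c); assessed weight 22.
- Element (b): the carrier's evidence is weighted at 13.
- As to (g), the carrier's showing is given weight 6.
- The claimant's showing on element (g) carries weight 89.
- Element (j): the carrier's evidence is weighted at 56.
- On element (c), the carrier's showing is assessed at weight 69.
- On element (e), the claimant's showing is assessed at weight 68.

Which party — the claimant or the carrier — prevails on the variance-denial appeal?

claimant

— Issue I —
Stage I.1 (claimant, the balance of probabilities, weight is at least 53): (a) 53 ≥ 53 — meets; (b) net 70−13=57 ≥ 53 — meets.
  The claimant carries Stage I.1; the carrier now bears the burden.
Stage I.2 (carrier, the balance of probabilities, weight is at least 53): (c) net 69−22=47 < 53 — fails.
  The carrier does not carry Stage I.2.
The analysis ends at Stage I.2; the claimant prevails on this issue.
— Issue II —
Stage II.1 — burden on claimant; standard: a heightened civil standard (weight is at least 76).
    (d): 99 − 20 = 79 ≥ 76 [met]
    (e): 68 < 76 [not met]
  The claimant does not carry Stage II.1.
So the carrier prevails on this issue.
— Issue III —
At Stage III.1 the claimant must meet clear and convincing evidence (weight exceeds 77): on (g) the weight is 89 less the opposing 6 gives net 83, which does exceed 77, so (g) meets the standard; on (h) the weight is 82, > 77, so (h) meets the standard.
  All elements met. The burden passes to the carrier.
At Stage III.2 the carrier must meet a more-likely-than-not showing (weight is at least 50): on (i) the weight is 55, ≥ 50, so (i) meets the standard; on (j) the weight is 56 less the opposing 6 gives net 50, which does reach 50, so (j) meets the standard.
  All elements met at the final stage.
Every stage carried; the carrier prevails on this issue.
Per-issue: Issue I → claimant; Issue II → carrier; Issue III → carrier. The claimant must prevail on at least one issue; overall, the claimant prevails.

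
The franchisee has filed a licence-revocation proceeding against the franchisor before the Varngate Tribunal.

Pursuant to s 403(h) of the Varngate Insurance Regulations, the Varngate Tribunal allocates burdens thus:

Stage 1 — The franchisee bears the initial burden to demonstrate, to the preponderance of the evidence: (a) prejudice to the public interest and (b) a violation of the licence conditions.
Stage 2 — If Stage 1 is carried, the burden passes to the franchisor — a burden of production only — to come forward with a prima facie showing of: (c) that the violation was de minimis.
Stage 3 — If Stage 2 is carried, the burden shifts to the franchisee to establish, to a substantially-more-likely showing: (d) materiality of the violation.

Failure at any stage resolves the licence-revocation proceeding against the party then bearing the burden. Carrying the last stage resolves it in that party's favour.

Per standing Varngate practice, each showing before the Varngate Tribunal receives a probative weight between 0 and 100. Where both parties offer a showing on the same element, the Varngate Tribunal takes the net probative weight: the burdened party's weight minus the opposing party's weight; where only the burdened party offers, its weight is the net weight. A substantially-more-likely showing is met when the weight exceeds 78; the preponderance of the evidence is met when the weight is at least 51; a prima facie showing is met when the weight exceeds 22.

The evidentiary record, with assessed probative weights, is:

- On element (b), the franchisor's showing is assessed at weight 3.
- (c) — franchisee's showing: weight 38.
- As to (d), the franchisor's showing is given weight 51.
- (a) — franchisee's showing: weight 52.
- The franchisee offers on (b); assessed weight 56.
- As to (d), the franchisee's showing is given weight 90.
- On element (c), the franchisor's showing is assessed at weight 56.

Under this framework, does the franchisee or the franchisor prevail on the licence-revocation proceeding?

franchisee

Stage 1 (franchisee, the preponderance of the evidence, weight is at least 51): (a) 52 ≥ 51 — meets; (b) net 56−3=53 ≥ 51 — meets.
  Stage 1 is satisfied; the onus moves to the franchisor.
Stage 2 (franchisor, a prima facie showing, weight exceeds 22): (c) net 56−38=18 ≤ 22 — fails.
  Not every element is met, so the franchisor fails to carry Stage 2.
So the franchisee prevails.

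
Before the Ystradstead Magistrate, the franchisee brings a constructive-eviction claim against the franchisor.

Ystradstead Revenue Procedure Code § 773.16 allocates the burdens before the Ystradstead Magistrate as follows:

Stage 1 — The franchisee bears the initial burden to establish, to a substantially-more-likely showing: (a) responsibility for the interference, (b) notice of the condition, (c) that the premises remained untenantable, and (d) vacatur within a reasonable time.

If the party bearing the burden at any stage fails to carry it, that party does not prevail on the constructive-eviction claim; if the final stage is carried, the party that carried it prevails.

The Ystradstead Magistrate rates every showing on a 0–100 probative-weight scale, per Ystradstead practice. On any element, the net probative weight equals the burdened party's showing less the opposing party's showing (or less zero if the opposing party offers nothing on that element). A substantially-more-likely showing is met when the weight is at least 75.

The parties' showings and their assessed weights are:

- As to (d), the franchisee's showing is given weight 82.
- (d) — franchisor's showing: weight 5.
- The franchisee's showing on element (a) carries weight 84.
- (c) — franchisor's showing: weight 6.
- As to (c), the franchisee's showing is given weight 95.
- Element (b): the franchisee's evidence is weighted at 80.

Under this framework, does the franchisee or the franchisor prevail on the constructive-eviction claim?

franchisee

Stage 1 (franchisee, a substantially-more-likely showing, weight is at least 75): (a) 84 ≥ 75 — meets; (b) 80 ≥ 75 — meets; (c) net 95−6=89 ≥ 75 — meets; (d) net 82−5=77 ≥ 75 — meets.
  Stage 1 carried; the final stage is satisfied.
All stages carried — the franchisee prevails.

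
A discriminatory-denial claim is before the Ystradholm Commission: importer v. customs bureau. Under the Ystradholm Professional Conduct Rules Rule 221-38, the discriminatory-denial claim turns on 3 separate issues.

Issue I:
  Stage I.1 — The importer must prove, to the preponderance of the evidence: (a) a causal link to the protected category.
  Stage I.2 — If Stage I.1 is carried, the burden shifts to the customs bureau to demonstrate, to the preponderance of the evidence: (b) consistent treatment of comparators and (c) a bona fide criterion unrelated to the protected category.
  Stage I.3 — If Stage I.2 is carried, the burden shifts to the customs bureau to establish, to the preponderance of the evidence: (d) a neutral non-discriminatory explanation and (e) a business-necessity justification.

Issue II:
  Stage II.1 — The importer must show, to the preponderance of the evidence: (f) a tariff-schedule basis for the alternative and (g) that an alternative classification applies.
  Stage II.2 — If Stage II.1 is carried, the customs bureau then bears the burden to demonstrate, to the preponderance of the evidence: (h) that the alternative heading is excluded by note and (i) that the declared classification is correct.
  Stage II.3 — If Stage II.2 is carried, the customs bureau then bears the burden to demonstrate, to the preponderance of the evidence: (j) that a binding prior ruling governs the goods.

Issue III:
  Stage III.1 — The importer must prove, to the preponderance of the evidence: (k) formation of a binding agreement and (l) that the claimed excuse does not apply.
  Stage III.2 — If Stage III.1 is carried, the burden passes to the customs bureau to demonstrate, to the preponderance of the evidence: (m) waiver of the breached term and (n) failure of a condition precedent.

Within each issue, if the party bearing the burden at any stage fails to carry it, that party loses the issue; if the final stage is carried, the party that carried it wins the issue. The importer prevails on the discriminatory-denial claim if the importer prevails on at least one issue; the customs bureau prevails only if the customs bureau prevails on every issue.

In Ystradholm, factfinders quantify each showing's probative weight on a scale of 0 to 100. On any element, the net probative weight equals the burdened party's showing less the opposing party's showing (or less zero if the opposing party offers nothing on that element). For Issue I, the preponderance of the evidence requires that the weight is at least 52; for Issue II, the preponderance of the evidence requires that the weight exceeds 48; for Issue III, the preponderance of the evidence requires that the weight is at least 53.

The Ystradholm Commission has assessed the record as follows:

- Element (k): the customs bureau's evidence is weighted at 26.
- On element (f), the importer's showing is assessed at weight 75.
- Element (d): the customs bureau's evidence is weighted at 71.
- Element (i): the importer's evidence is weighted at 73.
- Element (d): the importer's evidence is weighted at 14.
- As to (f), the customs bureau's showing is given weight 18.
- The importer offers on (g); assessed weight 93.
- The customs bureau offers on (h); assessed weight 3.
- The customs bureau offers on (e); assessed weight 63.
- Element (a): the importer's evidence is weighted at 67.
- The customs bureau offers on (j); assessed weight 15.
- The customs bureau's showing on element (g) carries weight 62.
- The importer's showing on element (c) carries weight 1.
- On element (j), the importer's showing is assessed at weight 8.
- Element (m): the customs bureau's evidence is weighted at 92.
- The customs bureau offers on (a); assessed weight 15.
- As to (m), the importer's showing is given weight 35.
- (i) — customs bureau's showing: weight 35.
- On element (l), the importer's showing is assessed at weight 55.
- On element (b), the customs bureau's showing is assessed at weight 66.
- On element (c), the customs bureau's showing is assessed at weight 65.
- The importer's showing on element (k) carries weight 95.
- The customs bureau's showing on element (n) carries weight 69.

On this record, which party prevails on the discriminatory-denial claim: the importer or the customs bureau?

— Issue I —
Stage I.1 — burden on importer; standard: the preponderance of the evidence (weight is at least 52).
    (a): 67 − 15 = 52 ≥ 52 [met]
  Stage I.1 carried; the burden shifts to the customs bureau.
Stage I.2 — burden on customs bureau; standard: the preponderance of the evidence (weight is at least 52).
    (b): 66 ≥ 52 [met]
    (c): 65 − 1 = 64 ≥ 52 [met]
  Stage I.2 is satisfied; the customs bureau continues to bear the burden.
Stage I.3 — burden on customs bureau; standard: the preponderance of the evidence (weight is at least 52).
    (d): 71 − 14 = 57 ≥ 52 [met]
    (e): 63 ≥ 52 [met]
  Stage I.3 carried; the final stage is satisfied.
All stages carried — the customs bureau prevails on this issue.
— Issue II —
Stage II.1 (importer, the preponderance of the evidence, weight exceeds 48): (f) net 75−18=57 > 48 — meets; (g) net 93−62=31 ≤ 48 — fails.
  The importer does not carry Stage II.1.
So the customs bureau prevails on this issue.
— Issue III —
Stage III.1 (importer, the preponderance of the evidence, weight is at least 53): (k) net 95−26=69 ≥ 53 — meets; (l) 55 ≥ 53 — meets.
  Stage III.1 is satisfied; the onus moves to the customs bureau.
Stage III.2 (customs bureau, the preponderance of the evidence, weight is at least 53): (m) net 92−35=57 ≥ 53 — meets; (n) 69 ≥ 53 — meets.
  Stage III.2 carried; the final stage is satisfied.
Every stage carried; the customs bureau prevails on this issue.
Per-issue: Issue I → customs bureau; Issue II → customs bureau; Issue III → customs bureau. The importer must prevail on at least one issue; overall, the customs bureau prevails.

customs bureau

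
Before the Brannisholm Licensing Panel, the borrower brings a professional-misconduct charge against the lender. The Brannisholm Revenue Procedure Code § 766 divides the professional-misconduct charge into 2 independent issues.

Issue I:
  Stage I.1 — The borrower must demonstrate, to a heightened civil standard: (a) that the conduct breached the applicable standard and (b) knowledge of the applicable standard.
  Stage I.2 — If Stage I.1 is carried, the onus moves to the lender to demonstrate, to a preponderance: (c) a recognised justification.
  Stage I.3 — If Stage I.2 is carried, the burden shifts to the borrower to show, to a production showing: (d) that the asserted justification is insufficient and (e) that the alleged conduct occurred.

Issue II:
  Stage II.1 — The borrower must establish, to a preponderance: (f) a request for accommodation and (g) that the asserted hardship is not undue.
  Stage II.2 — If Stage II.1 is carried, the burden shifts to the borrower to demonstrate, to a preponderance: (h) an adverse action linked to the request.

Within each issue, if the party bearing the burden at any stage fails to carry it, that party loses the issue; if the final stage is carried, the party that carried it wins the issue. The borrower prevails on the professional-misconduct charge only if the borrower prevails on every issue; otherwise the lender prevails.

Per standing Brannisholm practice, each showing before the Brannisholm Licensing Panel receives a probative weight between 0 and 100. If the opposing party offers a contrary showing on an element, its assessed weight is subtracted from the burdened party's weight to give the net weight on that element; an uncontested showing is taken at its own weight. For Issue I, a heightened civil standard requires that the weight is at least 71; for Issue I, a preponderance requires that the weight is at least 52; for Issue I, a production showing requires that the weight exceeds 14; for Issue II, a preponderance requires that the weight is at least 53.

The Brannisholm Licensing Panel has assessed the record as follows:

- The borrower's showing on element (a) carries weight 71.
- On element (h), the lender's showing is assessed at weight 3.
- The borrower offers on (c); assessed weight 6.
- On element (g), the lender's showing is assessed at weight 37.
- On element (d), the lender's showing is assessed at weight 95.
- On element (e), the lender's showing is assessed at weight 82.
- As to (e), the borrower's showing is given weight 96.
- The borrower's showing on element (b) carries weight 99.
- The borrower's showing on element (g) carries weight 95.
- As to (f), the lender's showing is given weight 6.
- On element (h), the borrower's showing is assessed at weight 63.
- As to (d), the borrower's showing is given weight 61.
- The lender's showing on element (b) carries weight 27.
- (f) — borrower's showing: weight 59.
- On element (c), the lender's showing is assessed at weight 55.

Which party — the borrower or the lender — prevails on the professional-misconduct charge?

borrower

— Issue I —
At Stage I.1 the borrower must meet a heightened civil standard (weight is at least 71): on (a) the weight is 71, ≥ 71, so (a) meets the standard; on (b) the weight is 99 less the opposing 27 gives net 72, ≥ 71, so (b) meets the standard.
  Stage I.1 carried; the burden shifts to the lender.
At Stage I.2 the lender must meet a preponderance (weight is at least 52): on (c) the weight is 55 less the opposing 6 gives net 49, which does not reach 52, so (c) does not meet the standard.
  Stage I.2 not carried; the lender fails its burden.
So the borrower prevails on this issue.
— Issue II —
Stage II.1 (borrower, a preponderance, weight is at least 53): (f) net 59−6=53 ≥ 53 — meets; (g) net 95−37=58 ≥ 53 — meets.
  Stage II.1 carried; the burden remains with the borrower.
Stage II.2 (borrower, a preponderance, weight is at least 53): (h) net 63−3=60 ≥ 53 — meets.
  The borrower carries the last stage.
All stages carried — the borrower prevails on this issue.
Per-issue: Issue I → borrower; Issue II → borrower. The borrower must prevail on every issue; overall, the borrower prevails.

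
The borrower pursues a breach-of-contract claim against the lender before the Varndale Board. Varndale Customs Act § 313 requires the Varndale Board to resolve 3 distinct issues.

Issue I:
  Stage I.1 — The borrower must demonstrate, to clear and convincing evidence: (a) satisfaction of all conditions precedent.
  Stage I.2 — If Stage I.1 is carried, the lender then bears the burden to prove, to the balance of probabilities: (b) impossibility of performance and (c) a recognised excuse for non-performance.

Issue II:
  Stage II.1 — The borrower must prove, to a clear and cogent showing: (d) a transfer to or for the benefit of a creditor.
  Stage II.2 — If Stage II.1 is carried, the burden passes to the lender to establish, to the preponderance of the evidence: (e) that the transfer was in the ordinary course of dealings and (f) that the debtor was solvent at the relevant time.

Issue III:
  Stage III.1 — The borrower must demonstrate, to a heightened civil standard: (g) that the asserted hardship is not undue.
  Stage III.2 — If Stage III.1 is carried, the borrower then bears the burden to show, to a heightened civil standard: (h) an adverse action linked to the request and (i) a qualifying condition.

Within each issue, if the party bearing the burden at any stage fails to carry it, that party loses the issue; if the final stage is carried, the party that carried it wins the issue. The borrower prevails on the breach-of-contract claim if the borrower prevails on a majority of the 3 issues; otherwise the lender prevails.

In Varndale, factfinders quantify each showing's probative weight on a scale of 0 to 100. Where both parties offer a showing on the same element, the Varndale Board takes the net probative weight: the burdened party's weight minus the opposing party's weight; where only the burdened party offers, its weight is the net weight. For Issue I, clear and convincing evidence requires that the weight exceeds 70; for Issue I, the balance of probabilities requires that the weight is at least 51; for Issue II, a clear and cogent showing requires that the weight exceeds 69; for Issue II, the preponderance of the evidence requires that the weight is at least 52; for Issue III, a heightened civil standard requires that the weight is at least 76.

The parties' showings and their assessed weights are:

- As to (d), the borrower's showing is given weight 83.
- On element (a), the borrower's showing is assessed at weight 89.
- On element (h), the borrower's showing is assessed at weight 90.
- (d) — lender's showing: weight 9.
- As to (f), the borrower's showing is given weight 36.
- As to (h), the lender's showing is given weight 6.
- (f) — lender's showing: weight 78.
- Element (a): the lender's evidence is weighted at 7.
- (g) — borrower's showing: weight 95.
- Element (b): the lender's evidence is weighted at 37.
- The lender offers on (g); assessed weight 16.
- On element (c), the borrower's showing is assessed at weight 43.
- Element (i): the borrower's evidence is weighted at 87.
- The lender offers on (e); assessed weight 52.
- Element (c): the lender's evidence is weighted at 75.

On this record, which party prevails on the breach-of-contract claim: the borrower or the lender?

— Issue I —
Stage I.1 — burden on borrower; standard: clear and convincing evidence (weight exceeds 70).
    (a): 89 − 7 = 82 > 70 [met]
  The borrower carries Stage I.1; the lender now bears the burden.
Stage I.2 — burden on lender; standard: the balance of probabilities (weight is at least 51).
    (b): 37 < 51 [not met]
    (c): 75 − 43 = 32 < 51 [not met]
  The lender does not carry Stage I.2.
The analysis ends at Stage I.2; the borrower prevails on this issue.
— Issue II —
Stage II.1 (borrower, a clear and cogent showing, weight exceeds 69): (d) net 83−9=74 > 69 — meets.
  Stage II.1 carried; the burden shifts to the lender.
Stage II.2 (lender, the preponderance of the evidence, weight is at least 52): (e) 52 ≥ 52 — meets; (f) net 78−36=42 < 52 — fails.
  The lender does not carry Stage II.2.
So the borrower prevails on this issue.
— Issue III —
Stage III.1 (borrower, a heightened civil standard, weight is at least 76): (g) net 95−16=79 ≥ 76 — meets.
  Stage III.1 is satisfied; the borrower continues to bear the burden.
Stage III.2 (borrower, a heightened civil standard, weight is at least 76): (h) net 90−6=84 ≥ 76 — meets; (i) 87 ≥ 76 — meets.
  The borrower carries the last stage.
With every stage satisfied, the borrower prevails on this issue.
Per-issue: Issue I → borrower; Issue II → borrower; Issue III → borrower. The borrower must prevail on a majority of issues; overall, the borrower prevails.

borrower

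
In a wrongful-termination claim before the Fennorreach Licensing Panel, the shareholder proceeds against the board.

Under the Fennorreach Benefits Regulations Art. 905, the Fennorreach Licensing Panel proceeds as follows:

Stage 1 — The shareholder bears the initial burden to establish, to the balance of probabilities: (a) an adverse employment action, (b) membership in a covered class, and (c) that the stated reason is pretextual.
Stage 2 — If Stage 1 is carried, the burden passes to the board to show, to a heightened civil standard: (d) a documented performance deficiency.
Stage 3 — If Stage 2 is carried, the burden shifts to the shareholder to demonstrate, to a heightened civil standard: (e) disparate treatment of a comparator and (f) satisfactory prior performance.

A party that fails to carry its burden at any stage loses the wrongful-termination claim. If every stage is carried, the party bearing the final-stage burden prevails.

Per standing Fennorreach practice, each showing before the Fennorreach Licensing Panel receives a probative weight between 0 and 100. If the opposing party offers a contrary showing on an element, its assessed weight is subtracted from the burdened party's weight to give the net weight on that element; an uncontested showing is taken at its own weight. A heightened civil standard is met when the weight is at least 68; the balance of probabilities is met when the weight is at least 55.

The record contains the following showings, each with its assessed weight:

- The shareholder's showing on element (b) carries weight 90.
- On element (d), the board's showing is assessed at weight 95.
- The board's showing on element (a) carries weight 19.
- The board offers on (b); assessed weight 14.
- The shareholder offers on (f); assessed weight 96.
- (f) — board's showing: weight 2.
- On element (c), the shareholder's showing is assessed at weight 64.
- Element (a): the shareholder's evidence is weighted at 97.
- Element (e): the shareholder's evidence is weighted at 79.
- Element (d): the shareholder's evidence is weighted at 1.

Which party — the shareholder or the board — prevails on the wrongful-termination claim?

shareholder

Stage 1 (shareholder, the balance of probabilities, weight is at least 55): (a) net 97−19=78 ≥ 55 — meets; (b) net 90−14=76 ≥ 55 — meets; (c) 64 ≥ 55 — meets.
  The shareholder carries Stage 1; the board now bears the burden.
Stage 2 (board, a heightened civil standard, weight is at least 68): (d) net 95−1=94 ≥ 68 — meets.
  The board carries Stage 2; the shareholder now bears the burden.
Stage 3 (shareholder, a heightened civil standard, weight is at least 68): (e) 79 ≥ 68 — meets; (f) net 96−2=94 ≥ 68 — meets.
  The shareholder carries the last stage.
All stages carried — the shareholder prevails.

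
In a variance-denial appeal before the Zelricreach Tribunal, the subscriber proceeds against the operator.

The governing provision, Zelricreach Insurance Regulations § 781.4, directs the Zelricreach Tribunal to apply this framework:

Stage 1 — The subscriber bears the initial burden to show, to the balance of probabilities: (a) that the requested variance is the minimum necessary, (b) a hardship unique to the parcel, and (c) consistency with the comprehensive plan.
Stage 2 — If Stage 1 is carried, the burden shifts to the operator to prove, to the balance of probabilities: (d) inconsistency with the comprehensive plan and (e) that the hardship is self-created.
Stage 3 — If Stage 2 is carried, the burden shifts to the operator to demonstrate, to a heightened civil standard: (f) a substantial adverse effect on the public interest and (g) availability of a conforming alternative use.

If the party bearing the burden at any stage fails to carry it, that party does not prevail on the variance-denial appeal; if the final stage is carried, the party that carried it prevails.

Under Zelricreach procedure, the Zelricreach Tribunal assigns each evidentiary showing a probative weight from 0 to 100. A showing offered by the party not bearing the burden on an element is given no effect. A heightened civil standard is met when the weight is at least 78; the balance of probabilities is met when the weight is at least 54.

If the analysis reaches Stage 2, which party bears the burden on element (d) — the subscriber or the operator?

Stage 2's rule assigns the burden to the operator (to the balance of probabilities).

operator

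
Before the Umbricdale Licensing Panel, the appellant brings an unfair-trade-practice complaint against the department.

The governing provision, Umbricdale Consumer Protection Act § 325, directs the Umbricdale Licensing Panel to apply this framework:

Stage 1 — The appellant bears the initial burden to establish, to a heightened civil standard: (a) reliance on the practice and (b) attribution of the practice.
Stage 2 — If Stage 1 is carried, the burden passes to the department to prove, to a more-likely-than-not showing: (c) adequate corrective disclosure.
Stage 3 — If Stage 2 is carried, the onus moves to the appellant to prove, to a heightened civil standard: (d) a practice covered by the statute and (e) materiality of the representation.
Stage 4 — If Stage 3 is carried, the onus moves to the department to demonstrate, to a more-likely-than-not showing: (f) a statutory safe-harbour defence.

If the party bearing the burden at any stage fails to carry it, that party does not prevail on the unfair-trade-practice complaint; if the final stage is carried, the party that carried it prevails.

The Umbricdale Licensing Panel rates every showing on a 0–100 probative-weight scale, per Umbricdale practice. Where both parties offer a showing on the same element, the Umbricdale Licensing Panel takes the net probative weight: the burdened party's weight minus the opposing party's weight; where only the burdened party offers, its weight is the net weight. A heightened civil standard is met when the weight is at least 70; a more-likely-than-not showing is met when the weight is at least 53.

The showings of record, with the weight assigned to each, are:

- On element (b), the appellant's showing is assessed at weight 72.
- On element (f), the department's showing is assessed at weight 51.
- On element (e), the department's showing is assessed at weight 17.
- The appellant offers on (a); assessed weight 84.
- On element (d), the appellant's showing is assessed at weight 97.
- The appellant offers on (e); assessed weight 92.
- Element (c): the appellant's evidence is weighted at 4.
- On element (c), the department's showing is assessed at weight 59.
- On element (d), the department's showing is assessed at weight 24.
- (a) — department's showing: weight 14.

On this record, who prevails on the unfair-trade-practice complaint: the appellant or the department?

At Stage 1 the appellant must meet a heightened civil standard (weight is at least 70): on (a) the weight is 84 less the opposing 14 gives net 70, which does reach 70, so (a) meets the standard; on (b) the weight is 72, which does reach 70, so (b) meets the standard.
  Stage 1 carried; the burden shifts to the department.
At Stage 2 the department must meet a more-likely-than-not showing (weight is at least 53): on (c) the weight is 59 less the opposing 4 gives net 55, which does reach 53, so (c) meets the standard.
  Stage 2 carried; the burden shifts to the appellant.
At Stage 3 the appellant must meet a heightened civil standard (weight is at least 70): on (d) the weight is 97 less the opposing 24 gives net 73, ≥ 70, so (d) meets the standard; on (e) the weight is 92 less the opposing 17 gives net 75, which does reach 70, so (e) meets the standard.
  Stage 3 carried; the burden shifts to the department.
At Stage 4 the department must meet a more-likely-than-not showing (weight is at least 53): on (f) the weight is 51, which does not reach 53, so (f) does not meet the standard.
  Not every element is met, so the department fails to carry Stage 4.
The appellant prevails.

appellant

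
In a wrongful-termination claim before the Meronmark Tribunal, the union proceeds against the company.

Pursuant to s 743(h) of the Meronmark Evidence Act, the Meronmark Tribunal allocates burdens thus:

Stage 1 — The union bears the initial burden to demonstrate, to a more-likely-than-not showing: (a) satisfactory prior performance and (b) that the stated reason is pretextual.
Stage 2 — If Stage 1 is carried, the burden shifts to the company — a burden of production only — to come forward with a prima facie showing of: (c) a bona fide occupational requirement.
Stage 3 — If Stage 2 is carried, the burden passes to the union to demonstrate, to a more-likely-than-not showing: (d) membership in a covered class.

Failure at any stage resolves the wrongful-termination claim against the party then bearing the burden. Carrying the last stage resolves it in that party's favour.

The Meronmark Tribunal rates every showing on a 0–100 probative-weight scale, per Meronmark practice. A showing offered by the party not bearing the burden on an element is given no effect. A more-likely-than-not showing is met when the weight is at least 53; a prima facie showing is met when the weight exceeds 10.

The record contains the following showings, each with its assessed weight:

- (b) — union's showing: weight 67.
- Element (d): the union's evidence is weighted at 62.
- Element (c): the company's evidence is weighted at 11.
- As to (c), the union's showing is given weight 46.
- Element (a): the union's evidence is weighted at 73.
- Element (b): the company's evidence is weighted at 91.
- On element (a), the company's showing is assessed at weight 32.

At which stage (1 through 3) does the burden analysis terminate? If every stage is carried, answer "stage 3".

Stage 1 — burden on union; standard: a more-likely-than-not showing (weight is at least 53).
    (a): 73 (company's 32 disregarded) ≥ 53 [met]
    (b): 67 (company's 91 disregarded) ≥ 53 [met]
  Stage 1 is satisfied; the onus moves to the company.
Stage 2 — burden on company; standard: a prima facie showing (weight exceeds 10).
    (c): 11 (union's 46 disregarded) > 10 [met]
  Stage 2 carried; the burden shifts to the union.
Stage 3 — burden on union; standard: a more-likely-than-not showing (weight is at least 53).
    (d): 62 ≥ 53 [met]
  Stage 3 carried; the final stage is satisfied.
Every stage carried; the union prevails.

stage 3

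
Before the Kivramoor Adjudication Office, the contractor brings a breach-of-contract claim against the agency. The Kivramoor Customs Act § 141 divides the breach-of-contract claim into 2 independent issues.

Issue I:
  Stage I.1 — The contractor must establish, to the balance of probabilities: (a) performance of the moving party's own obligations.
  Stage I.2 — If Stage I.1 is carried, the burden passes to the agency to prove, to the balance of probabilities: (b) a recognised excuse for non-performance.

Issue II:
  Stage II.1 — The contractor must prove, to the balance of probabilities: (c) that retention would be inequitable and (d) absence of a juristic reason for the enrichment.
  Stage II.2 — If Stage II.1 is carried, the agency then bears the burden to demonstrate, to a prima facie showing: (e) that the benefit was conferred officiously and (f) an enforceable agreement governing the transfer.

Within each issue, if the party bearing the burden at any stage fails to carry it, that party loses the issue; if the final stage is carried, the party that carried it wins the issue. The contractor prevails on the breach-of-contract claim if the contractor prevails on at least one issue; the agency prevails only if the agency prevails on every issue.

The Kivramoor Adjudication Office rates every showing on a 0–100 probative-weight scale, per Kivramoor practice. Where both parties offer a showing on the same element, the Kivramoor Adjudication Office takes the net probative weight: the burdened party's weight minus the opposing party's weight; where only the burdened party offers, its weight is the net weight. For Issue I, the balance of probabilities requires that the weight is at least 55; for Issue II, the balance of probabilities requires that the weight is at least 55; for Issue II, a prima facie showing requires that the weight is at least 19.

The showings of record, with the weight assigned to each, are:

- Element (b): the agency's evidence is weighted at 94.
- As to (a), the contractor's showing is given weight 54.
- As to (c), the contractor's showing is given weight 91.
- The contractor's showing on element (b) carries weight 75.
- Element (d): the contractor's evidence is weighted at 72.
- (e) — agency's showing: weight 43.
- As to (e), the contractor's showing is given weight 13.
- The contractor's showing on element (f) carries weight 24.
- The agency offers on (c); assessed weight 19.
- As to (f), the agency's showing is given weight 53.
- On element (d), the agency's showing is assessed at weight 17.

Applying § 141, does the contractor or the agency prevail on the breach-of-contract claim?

— Issue I —
Stage I.1 — burden on contractor; standard: the balance of probabilities (weight is at least 55).
    (a): 54 < 55 [not met]
  Stage I.1 not carried; the contractor fails its burden.
So the agency prevails on this issue.
— Issue II —
Stage II.1 — burden on contractor; standard: the balance of probabilities (weight is at least 55).
    (c): 91 − 19 = 72 ≥ 55 [met]
    (d): 72 − 17 = 55 ≥ 55 [met]
  All elements met. The burden passes to the agency.
Stage II.2 — burden on agency; standard: a prima facie showing (weight is at least 19).
    (e): 43 − 13 = 30 ≥ 19 [met]
    (f): 53 − 24 = 29 ≥ 19 [met]
  Stage II.2 carried; the final stage is satisfied.
All stages carried — the agency prevails on this issue.
Per-issue: Issue I → agency; Issue II → agency. The contractor must prevail on at least one issue; overall, the agency prevails.

agency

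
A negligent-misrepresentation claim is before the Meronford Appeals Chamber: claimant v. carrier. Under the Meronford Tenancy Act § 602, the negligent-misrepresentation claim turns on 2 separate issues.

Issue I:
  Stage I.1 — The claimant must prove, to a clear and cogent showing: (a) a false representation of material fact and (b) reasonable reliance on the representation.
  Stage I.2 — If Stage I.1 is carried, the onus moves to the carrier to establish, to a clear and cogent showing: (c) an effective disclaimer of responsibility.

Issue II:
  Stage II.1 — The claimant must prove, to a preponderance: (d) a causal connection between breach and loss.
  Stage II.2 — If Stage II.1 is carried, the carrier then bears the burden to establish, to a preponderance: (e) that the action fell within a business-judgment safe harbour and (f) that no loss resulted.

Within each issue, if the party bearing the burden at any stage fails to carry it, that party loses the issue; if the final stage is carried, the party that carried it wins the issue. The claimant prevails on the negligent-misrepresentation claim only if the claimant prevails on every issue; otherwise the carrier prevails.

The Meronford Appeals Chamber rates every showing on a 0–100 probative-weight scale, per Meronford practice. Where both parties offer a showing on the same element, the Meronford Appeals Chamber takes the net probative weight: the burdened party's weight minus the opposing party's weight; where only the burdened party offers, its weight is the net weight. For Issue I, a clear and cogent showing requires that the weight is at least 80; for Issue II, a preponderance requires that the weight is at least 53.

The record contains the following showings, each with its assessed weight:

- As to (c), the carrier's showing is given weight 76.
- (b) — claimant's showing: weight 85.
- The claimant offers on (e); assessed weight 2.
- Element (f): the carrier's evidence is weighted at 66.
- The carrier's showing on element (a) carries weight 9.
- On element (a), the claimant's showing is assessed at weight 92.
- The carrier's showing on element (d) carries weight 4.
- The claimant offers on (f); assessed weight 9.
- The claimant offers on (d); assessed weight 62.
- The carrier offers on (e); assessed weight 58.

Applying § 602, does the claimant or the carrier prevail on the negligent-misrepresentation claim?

— Issue I —
At Stage I.1 the claimant must meet a clear and cogent showing (weight is at least 80): on (a) the weight is 92 less the opposing 9 gives net 83, which does reach 80, so (a) meets the standard; on (b) the weight is 85, which does reach 80, so (b) meets the standard.
  Stage I.1 is satisfied; the onus moves to the carrier.
At Stage I.2 the carrier must meet a clear and cogent showing (weight is at least 80): on (c) the weight is 76, < 80, so (c) does not meet the standard.
  Stage I.2 not carried; the carrier fails its burden.
The claimant prevails on this issue.
— Issue II —
Stage II.1 (claimant, a preponderance, weight is at least 53): (d) net 62−4=58 ≥ 53 — meets.
  All elements met. The burden passes to the carrier.
Stage II.2 (carrier, a preponderance, weight is at least 53): (e) net 58−2=56 ≥ 53 — meets; (f) net 66−9=57 ≥ 53 — meets.
  Stage II.2 carried; the final stage is satisfied.
All stages carried — the carrier prevails on this issue.
Per-issue: Issue I → claimant; Issue II → carrier. The claimant must prevail on every issue; overall, the carrier prevails.

carrier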